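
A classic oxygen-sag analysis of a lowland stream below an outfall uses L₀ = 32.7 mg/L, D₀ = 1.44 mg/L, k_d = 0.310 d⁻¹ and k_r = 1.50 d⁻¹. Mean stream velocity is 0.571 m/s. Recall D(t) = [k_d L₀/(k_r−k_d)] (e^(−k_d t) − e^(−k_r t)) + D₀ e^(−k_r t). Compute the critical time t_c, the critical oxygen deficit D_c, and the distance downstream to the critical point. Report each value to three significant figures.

At the critical point dD/dt = 0, so k_d L₀ e^(−k_d t) = k_r D. Substituting D(t) from the Streeter–Phelps equation and solving for t gives
t_c = ln[(k_r/k_d)(1 − D₀(k_r−k_d)/(k_d L₀))] / (k_r−k_d).
Here k_r−k_d = 1.190 d⁻¹ and 1 − D₀(k_r−k_d)/(k_d L₀) = 1 − 1.44×1.190/(0.310×32.7) = 0.8310, so
t_c = ln(4.839 × 0.8310) / 1.190 = 1.391 / 1.190 = 1.169 d.
L(t_c) = L₀ e^(−k_d t_c) = 32.7 × 0.6959 = 22.76 mg/L, and at the critical point k_r D_c = k_d L, so D_c = (0.310/1.50) × 22.76 = 4.703 mg/L.
x_c = v t_c = 0.571 m/s × 1.169 d × 86400 s/d = 57690 m ≈ 57.7 km.

t_c ≈ 1.17 d; D_c ≈ 4.70 mg/L; x_c ≈ 57.7 km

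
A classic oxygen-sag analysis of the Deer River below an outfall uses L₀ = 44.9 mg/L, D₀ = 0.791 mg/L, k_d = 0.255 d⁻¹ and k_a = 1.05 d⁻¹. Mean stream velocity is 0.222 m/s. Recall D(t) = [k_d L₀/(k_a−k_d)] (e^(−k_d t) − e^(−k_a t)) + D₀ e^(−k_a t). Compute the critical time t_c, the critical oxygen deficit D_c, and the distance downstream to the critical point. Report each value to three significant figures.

t_c ≈ 1.71 d; D_c ≈ 7.05 mg/L; x_c ≈ 32.8 km

t_c = [1/(k_a−k_d)] ln[(k_a/k_d)(1 − D₀(k_a−k_d)/(k_d L₀))]
= [1/(1.05−0.255)] ln[(1.05/0.255)(1 − 0.791×0.7950/(0.255×44.9))]
= (1/0.7950) ln[4.118 × 0.9451] = 1.258 × ln(3.891) = 1.258 × 1.359 = 1.709 d.
L(t_c) = L₀ e^(−k_d t_c) = 44.9 × 0.6467 = 29.04 mg/L, and at the critical point k_a D_c = k_d L, so D_c = (0.255/1.05) × 29.04 = 7.052 mg/L.
x_c = v t_c = 0.222 m/s × 1.709 d × 86400 s/d = 32780 m ≈ 32.8 km.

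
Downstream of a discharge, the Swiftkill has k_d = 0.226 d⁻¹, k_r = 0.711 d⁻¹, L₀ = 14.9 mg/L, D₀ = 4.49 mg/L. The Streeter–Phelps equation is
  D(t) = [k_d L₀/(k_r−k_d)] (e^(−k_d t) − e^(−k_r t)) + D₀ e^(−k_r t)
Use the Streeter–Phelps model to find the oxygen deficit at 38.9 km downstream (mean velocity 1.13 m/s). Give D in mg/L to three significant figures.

D ≈ 4.50 mg/L

Travel time t = x/v = 38.9 km / (1.13 m/s) = 38900 m / 1.13 m/s = 34420 s = 0.3984 d.
k_d L₀/(k_r−k_d) = 0.226×14.9/(0.711−0.226) = 3.367/0.4850 = 6.943 mg/L.
e^(−k_d t) = e^(−0.226×0.3984) = 0.9139; e^(−k_r t) = e^(−0.711×0.3984) = 0.7533.
D = 6.943 × (0.9139 − 0.7533) + 4.49 × 0.7533 = 1.115 + 3.382 = 4.497 mg/L.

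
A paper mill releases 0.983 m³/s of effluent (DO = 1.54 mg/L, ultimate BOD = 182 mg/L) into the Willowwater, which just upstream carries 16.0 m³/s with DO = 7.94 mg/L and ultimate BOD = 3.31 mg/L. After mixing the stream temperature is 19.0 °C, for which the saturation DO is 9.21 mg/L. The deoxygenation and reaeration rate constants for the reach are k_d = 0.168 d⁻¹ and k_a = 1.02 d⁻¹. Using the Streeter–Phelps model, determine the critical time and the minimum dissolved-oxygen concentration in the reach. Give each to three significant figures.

Mixed DO = (16.0×7.94 + 0.983×1.54)/(16.0+0.983) = 128.6/16.98 = 7.570 mg/L.
Mixed L₀ = (16.0×3.31 + 0.983×182)/(16.98) = 231.9/16.98 = 13.65 mg/L.
Initial deficit D₀ = C_s − DO₀ = 9.21 − 7.570 = 1.640 mg/L.
t_c = (1/0.8520) ln[(1.02/0.168)(1 − 1.640×0.8520/(0.168×13.65))] = 1.174 × ln(2.372) = 1.014 d.
D_c = (0.168/1.02) × 13.65 × e^(−0.168×1.014) = 0.1647 × 13.65 × 0.8434 = 1.897 mg/L.
Minimum DO = 9.21 − 1.897 = 7.313 mg/L.

t_c ≈ 1.01 d; minimum DO ≈ 7.31 mg/L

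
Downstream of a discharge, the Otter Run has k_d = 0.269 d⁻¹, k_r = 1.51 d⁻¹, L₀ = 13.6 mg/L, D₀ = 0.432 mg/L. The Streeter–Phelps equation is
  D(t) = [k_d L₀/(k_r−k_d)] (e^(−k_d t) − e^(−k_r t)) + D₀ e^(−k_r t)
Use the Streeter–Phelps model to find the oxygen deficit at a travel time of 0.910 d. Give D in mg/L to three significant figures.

D ≈ 1.67 mg/L

k_d L₀/(k_r−k_d) = 0.269×13.6/(1.51−0.269) = 3.658/1.241 = 2.948 mg/L.
e^(−k_d t) = e^(−0.269×0.9100) = 0.7829; e^(−k_r t) = e^(−1.51×0.9100) = 0.2531.
D = 2.948 × (0.7829 − 0.2531) + 0.432 × 0.2531 = 1.562 + 0.1093 = 1.671 mg/L.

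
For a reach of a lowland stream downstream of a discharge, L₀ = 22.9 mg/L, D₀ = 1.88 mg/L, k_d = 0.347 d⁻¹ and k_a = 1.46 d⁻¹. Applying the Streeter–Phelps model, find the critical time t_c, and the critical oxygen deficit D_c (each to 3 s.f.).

t_c ≈ 1.02 d; D_c ≈ 3.83 mg/L

t_c = [1/(k_a−k_d)] ln[(k_a/k_d)(1 − D₀(k_a−k_d)/(k_d L₀))]
= [1/(1.46−0.347)] ln[(1.46/0.347)(1 − 1.88×1.113/(0.347×22.9))]
= (1/1.113) ln[4.207 × 0.7367] = 0.8985 × ln(3.100) = 0.8985 × 1.131 = 1.016 d.
L(t_c) = L₀ e^(−k_d t_c) = 22.9 × 0.7028 = 16.09 mg/L, and at the critical point k_a D_c = k_d L, so D_c = (0.347/1.46) × 16.09 = 3.825 mg/L.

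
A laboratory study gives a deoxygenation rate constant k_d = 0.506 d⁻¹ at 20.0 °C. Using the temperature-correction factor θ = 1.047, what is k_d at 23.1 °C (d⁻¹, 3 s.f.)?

k_d ≈ 0.583 d⁻¹

k_d(T₂) = k_d(T₁) · θ^(T₂−T₁) = 0.506 × 1.047^(23.1−20.0)
= 0.506 × 1.047^3.10 = 0.506 × 1.153 = 0.5834 d⁻¹.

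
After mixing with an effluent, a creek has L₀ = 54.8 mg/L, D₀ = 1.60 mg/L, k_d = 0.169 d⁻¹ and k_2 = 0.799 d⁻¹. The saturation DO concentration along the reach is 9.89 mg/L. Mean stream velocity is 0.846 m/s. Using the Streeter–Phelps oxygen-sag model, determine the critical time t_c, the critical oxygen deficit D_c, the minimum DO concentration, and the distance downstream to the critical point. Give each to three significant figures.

t_c = [1/(k_2−k_d)] ln[(k_2/k_d)(1 − D₀(k_2−k_d)/(k_d L₀))]
= [1/(0.799−0.169)] ln[(0.799/0.169)(1 − 1.60×0.6300/(0.169×54.8))]
= (1/0.6300) ln[4.728 × 0.8912] = 1.587 × ln(4.213) = 1.587 × 1.438 = 2.283 d.
L(t_c) = L₀ e^(−k_d t_c) = 54.8 × 0.6799 = 37.26 mg/L, and at the critical point k_2 D_c = k_d L, so D_c = (0.169/0.799) × 37.26 = 7.881 mg/L.
Minimum DO = C_s − D_c = 9.89 − 7.881 = 2.009 mg/L.
x_c = v t_c = 0.846 m/s × 2.283 d × 86400 s/d = 166900 m ≈ 167 km.

t_c ≈ 2.28 d; D_c ≈ 7.88 mg/L; min DO ≈ 2.01 mg/L; x_c ≈ 167 km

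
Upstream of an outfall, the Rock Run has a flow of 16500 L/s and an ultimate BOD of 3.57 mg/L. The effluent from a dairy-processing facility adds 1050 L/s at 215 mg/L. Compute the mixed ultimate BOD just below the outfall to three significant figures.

Flow-weighted mixing: C = (Q_r C_r + Q_w C_w)/(Q_r + Q_w)
= (16500×3.57 + 1050×215)/(16500 + 1050) = 284700/17550 = 16.22 mg/L.

16.2 mg/L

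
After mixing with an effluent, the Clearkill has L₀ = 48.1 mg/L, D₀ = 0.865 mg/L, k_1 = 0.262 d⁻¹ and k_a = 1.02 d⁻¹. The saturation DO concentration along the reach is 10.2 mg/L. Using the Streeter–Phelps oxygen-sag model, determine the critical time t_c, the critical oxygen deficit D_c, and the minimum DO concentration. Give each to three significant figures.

At the critical point dD/dt = 0, so k_1 L₀ e^(−k_1 t) = k_a D. Substituting D(t) from the Streeter–Phelps equation and solving for t gives
t_c = ln[(k_a/k_1)(1 − D₀(k_a−k_1)/(k_1 L₀))] / (k_a−k_1).
Here k_a−k_1 = 0.7580 d⁻¹ and 1 − D₀(k_a−k_1)/(k_1 L₀) = 1 − 0.865×0.7580/(0.262×48.1) = 0.9480, so
t_c = ln(3.893 × 0.9480) / 0.7580 = 1.306 / 0.7580 = 1.723 d.
L(t_c) = L₀ e^(−k_1 t_c) = 48.1 × 0.6368 = 30.63 mg/L, and at the critical point k_a D_c = k_1 L, so D_c = (0.262/1.02) × 30.63 = 7.867 mg/L.
Minimum DO = C_s − D_c = 10.2 − 7.867 = 2.333 mg/L.

t_c ≈ 1.72 d; D_c ≈ 7.87 mg/L; min DO ≈ 2.33 mg/L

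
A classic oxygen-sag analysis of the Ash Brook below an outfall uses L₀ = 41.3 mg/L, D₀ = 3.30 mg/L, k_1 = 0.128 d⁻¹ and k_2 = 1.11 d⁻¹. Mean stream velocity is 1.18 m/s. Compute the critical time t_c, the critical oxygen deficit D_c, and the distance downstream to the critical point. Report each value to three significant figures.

t_c ≈ 1.23 d; D_c ≈ 4.07 mg/L; x_c ≈ 126 km

At the critical point dD/dt = 0, so k_1 L₀ e^(−k_1 t) = k_2 D. Substituting D(t) from the Streeter–Phelps equation and solving for t gives
t_c = ln[(k_2/k_1)(1 − D₀(k_2−k_1)/(k_1 L₀))] / (k_2−k_1).
Here k_2−k_1 = 0.9820 d⁻¹ and 1 − D₀(k_2−k_1)/(k_1 L₀) = 1 − 3.30×0.9820/(0.128×41.3) = 0.3870, so
t_c = ln(8.672 × 0.3870) / 0.9820 = 1.211 / 0.9820 = 1.233 d.
L(t_c) = L₀ e^(−k_1 t_c) = 41.3 × 0.8540 = 35.27 mg/L, and at the critical point k_2 D_c = k_1 L, so D_c = (0.128/1.11) × 35.27 = 4.067 mg/L.
x_c = v t_c = 1.18 m/s × 1.233 d × 86400 s/d = 125700 m ≈ 126 km.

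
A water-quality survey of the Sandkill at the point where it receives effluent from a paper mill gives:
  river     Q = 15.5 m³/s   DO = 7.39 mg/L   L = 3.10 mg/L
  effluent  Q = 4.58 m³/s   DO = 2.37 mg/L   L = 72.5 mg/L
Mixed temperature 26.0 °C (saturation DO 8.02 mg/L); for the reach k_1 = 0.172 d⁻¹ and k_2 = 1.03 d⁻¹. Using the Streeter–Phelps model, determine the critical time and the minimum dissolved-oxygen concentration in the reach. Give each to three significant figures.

t_c ≈ 1.35 d; minimum DO ≈ 5.51 mg/L

Mixed DO = (15.5×7.39 + 4.58×2.37)/(15.5+4.58) = 125.4/20.08 = 6.245 mg/L.
Mixed L₀ = (15.5×3.10 + 4.58×72.5)/(20.08) = 380.1/20.08 = 18.93 mg/L.
Initial deficit D₀ = C_s − DO₀ = 8.02 − 6.245 = 1.775 mg/L.
t_c = (1/0.8580) ln[(1.03/0.172)(1 − 1.775×0.8580/(0.172×18.93))] = 1.166 × ln(3.187) = 1.351 d.
D_c = (0.172/1.03) × 18.93 × e^(−0.172×1.351) = 0.1670 × 18.93 × 0.7927 = 2.506 mg/L.
Minimum DO = 8.02 − 2.506 = 5.514 mg/L.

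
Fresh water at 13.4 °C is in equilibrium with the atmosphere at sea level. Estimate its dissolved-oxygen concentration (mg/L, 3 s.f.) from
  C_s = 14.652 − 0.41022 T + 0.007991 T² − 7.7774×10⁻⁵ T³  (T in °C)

C_s = 14.652 − 0.41022×13.4 + 0.007991×13.4² − 7.7774×10⁻⁵×13.4³ = 10.40 mg/L.

C_s ≈ 10.4 mg/L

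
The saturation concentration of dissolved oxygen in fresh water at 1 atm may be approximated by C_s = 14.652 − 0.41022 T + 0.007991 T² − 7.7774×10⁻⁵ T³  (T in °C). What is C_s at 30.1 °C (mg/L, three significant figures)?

C_s = 14.652 − 0.41022×30.1 + 0.007991×30.1² − 7.7774×10⁻⁵×30.1³ = 7.423 mg/L.

C_s ≈ 7.42 mg/L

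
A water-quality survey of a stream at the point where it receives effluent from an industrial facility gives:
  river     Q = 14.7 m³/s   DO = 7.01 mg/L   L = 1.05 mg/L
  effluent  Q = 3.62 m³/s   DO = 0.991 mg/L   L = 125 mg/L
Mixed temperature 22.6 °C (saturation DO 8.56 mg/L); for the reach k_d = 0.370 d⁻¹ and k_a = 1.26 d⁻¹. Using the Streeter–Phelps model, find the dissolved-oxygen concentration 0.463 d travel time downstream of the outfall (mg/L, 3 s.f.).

DO ≈ 4.01 mg/L

Mixed DO = (14.7×7.01 + 3.62×0.991)/(14.7+3.62) = 106.6/18.32 = 5.821 mg/L.
Mixed L₀ = (14.7×1.05 + 3.62×125)/(18.32) = 467.9/18.32 = 25.54 mg/L.
Initial deficit D₀ = C_s − DO₀ = 8.56 − 5.821 = 2.739 mg/L.
D(0.463) = [0.370×25.54/(1.26−0.370)](e^(−0.370×0.463) − e^(−1.26×0.463)) + 2.739 e^(−1.26×0.463)
= 10.62 × (0.8426 − 0.5580) + 2.739 × 0.5580 = 4.550 mg/L.
DO = 8.56 − 4.550 = 4.010 mg/L.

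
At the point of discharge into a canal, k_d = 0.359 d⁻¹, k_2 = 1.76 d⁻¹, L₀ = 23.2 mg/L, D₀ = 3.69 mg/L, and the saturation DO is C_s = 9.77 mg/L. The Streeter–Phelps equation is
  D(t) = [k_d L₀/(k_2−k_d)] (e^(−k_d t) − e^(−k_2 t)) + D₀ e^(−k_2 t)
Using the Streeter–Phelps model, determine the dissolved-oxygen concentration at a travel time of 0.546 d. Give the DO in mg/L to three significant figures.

k_d L₀/(k_2−k_d) = 0.359×23.2/(1.76−0.359) = 8.329/1.401 = 5.945 mg/L.
e^(−k_d t) = e^(−0.359×0.5460) = 0.8220; e^(−k_2 t) = e^(−1.76×0.5460) = 0.3825.
D = 5.945 × (0.8220 − 0.3825) + 3.69 × 0.3825 = 2.613 + 1.412 = 4.024 mg/L.
DO = C_s − D = 9.77 − 4.024 = 5.746 mg/L.

DO ≈ 5.75 mg/L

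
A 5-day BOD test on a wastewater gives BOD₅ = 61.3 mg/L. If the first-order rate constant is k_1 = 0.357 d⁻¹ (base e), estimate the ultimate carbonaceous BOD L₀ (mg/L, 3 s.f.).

L₀ ≈ 73.7 mg/L

BOD₅ = L₀(1 − e^(−5k_1)) ⇒ L₀ = BOD₅ / (1 − e^(−5×0.357))
= 61.3 / (1 − 0.1678) = 61.3 / 0.8322 = 73.66 mg/L.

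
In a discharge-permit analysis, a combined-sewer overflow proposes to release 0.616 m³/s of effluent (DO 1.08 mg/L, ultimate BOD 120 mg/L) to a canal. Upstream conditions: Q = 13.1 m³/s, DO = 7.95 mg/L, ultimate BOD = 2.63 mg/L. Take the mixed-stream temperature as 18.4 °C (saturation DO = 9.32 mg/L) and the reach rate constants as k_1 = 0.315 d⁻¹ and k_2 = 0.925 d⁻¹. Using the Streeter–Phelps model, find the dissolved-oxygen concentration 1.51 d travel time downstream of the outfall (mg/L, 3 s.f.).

DO ≈ 7.38 mg/L

Mixed DO = (13.1×7.95 + 0.616×1.08)/(13.1+0.616) = 104.8/13.72 = 7.641 mg/L.
Mixed L₀ = (13.1×2.63 + 0.616×120)/(13.72) = 108.4/13.72 = 7.901 mg/L.
Initial deficit D₀ = C_s − DO₀ = 9.32 − 7.641 = 1.679 mg/L.
D(1.51) = [0.315×7.901/(0.925−0.315)](e^(−0.315×1.51) − e^(−0.925×1.51)) + 1.679 e^(−0.925×1.51)
= 4.080 × (0.6215 − 0.2474) + 1.679 × 0.2474 = 1.942 mg/L.
DO = 9.32 − 1.942 = 7.378 mg/L.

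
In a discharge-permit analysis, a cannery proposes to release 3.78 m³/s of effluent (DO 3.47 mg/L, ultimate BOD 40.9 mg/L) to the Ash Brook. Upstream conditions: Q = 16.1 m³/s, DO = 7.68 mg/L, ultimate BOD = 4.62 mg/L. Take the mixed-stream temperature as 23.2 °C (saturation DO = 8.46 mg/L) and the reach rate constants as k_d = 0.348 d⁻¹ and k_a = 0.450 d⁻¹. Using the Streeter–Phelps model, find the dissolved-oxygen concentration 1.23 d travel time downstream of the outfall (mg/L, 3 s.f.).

DO ≈ 4.53 mg/L

Mixed DO = (16.1×7.68 + 3.78×3.47)/(16.1+3.78) = 136.8/19.88 = 6.880 mg/L.
Mixed L₀ = (16.1×4.62 + 3.78×40.9)/(19.88) = 229.0/19.88 = 11.52 mg/L.
Initial deficit D₀ = C_s − DO₀ = 8.46 − 6.880 = 1.580 mg/L.
D(1.23) = [0.348×11.52/(0.450−0.348)](e^(−0.348×1.23) − e^(−0.450×1.23)) + 1.580 e^(−0.450×1.23)
= 39.30 × (0.6518 − 0.5749) + 1.580 × 0.5749 = 3.929 mg/L.
DO = 8.46 − 3.929 = 4.531 mg/L.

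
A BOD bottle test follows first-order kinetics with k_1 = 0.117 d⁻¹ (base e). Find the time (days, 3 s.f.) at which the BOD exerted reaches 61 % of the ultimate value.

t ≈ 8.05 d

y/L₀ = 1 − e^(−k_1 t) = 0.61 ⇒ e^(−k_1 t) = 0.390
t = −ln(0.390) / 0.117 = 0.9416 / 0.117 = 8.048 d.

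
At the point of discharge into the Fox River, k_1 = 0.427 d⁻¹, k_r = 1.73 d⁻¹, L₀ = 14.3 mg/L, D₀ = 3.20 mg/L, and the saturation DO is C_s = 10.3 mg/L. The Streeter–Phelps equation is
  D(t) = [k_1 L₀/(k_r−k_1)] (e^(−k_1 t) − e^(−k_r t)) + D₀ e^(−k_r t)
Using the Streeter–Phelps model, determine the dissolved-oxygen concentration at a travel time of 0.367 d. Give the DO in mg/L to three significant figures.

k_1 L₀/(k_r−k_1) = 0.427×14.3/(1.73−0.427) = 6.106/1.303 = 4.686 mg/L.
e^(−k_1 t) = e^(−0.427×0.3670) = 0.8550; e^(−k_r t) = e^(−1.73×0.3670) = 0.5300.
D = 4.686 × (0.8550 − 0.5300) + 3.20 × 0.5300 = 1.523 + 1.696 = 3.219 mg/L.
DO = C_s − D = 10.3 − 3.219 = 7.081 mg/L.

DO ≈ 7.08 mg/L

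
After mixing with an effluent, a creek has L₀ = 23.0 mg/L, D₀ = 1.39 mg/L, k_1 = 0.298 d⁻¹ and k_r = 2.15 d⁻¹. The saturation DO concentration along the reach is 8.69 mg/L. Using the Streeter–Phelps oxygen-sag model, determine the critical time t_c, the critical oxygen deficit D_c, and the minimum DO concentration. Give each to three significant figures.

At the critical point dD/dt = 0, so k_1 L₀ e^(−k_1 t) = k_r D. Substituting D(t) from the Streeter–Phelps equation and solving for t gives
t_c = ln[(k_r/k_1)(1 − D₀(k_r−k_1)/(k_1 L₀))] / (k_r−k_1).
Here k_r−k_1 = 1.852 d⁻¹ and 1 − D₀(k_r−k_1)/(k_1 L₀) = 1 − 1.39×1.852/(0.298×23.0) = 0.6244, so
t_c = ln(7.215 × 0.6244) / 1.852 = 1.505 / 1.852 = 0.8127 d.
D_c = (k_1/k_r) L₀ e^(−k_1 t_c) = (0.298/2.15) × 23.0 × e^(−0.298×0.8127) = 0.1386 × 23.0 × 0.7849 = 2.502 mg/L.
Minimum DO = C_s − D_c = 8.69 − 2.502 = 6.188 mg/L.

t_c ≈ 0.813 d; D_c ≈ 2.50 mg/L; min DO ≈ 6.19 mg/L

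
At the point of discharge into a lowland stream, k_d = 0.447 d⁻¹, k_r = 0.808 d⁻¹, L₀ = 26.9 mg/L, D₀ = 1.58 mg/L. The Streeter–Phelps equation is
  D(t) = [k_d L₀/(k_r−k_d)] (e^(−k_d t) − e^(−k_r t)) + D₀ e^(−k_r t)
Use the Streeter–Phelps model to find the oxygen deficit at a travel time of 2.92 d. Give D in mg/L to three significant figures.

D ≈ 6.03 mg/L

k_d L₀/(k_r−k_d) = 0.447×26.9/(0.808−0.447) = 12.02/0.3610 = 33.31 mg/L.
e^(−k_d t) = e^(−0.447×2.920) = 0.2711; e^(−k_r t) = e^(−0.808×2.920) = 0.09448.
D = 33.31 × (0.2711 − 0.09448) + 1.58 × 0.09448 = 5.883 + 0.1493 = 6.032 mg/L.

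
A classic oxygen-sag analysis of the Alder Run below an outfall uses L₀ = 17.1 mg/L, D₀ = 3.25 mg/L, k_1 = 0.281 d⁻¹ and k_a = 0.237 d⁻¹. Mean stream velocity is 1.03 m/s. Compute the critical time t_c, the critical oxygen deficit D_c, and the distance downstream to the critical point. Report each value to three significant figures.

At the critical point dD/dt = 0, so k_1 L₀ e^(−k_1 t) = k_a D. Substituting D(t) from the Streeter–Phelps equation and solving for t gives
t_c = ln[(k_a/k_1)(1 − D₀(k_a−k_1)/(k_1 L₀))] / (k_a−k_1).
Here k_a−k_1 = -0.04400 d⁻¹ and 1 − D₀(k_a−k_1)/(k_1 L₀) = 1 − 3.25×-0.04400/(0.281×17.1) = 1.030, so
t_c = ln(0.8434 × 1.030) / -0.04400 = -0.1410 / -0.04400 = 3.204 d.
D_c = (k_1/k_a) L₀ e^(−k_1 t_c) = (0.281/0.237) × 17.1 × e^(−0.281×3.204) = 1.186 × 17.1 × 0.4065 = 8.241 mg/L.
x_c = v t_c = 1.03 m/s × 3.204 d × 86400 s/d = 285100 m ≈ 285 km.

t_c ≈ 3.20 d; D_c ≈ 8.24 mg/L; x_c ≈ 285 km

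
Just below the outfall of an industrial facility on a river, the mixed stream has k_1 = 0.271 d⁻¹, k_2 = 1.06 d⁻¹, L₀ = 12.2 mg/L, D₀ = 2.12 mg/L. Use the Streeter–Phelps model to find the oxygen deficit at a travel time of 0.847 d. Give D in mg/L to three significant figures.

k_1 L₀/(k_2−k_1) = 0.271×12.2/(1.06−0.271) = 3.306/0.7890 = 4.190 mg/L.
e^(−k_1 t) = e^(−0.271×0.8470) = 0.7949; e^(−k_2 t) = e^(−1.06×0.8470) = 0.4075.
D = 4.190 × (0.7949 − 0.4075) + 2.12 × 0.4075 = 1.624 + 0.8638 = 2.487 mg/L.

D ≈ 2.49 mg/L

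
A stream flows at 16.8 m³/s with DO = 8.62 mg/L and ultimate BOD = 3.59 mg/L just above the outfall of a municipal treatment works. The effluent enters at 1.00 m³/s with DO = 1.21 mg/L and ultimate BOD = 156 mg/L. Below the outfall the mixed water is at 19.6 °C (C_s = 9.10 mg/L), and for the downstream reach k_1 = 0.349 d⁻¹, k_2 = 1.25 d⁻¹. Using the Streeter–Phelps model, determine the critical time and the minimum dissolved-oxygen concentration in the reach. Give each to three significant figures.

Mixed DO = (16.8×8.62 + 1.00×1.21)/(16.8+1.00) = 146.0/17.80 = 8.204 mg/L.
Mixed L₀ = (16.8×3.59 + 1.00×156)/(17.80) = 216.3/17.80 = 12.15 mg/L.
Initial deficit D₀ = C_s − DO₀ = 9.10 − 8.204 = 0.8963 mg/L.
t_c = (1/0.9010) ln[(1.25/0.349)(1 − 0.8963×0.9010/(0.349×12.15))] = 1.110 × ln(2.900) = 1.182 d.
D_c = (0.349/1.25) × 12.15 × e^(−0.349×1.182) = 0.2792 × 12.15 × 0.6621 = 2.246 mg/L.
Minimum DO = 9.10 − 2.246 = 6.854 mg/L.

t_c ≈ 1.18 d; minimum DO ≈ 6.85 mg/L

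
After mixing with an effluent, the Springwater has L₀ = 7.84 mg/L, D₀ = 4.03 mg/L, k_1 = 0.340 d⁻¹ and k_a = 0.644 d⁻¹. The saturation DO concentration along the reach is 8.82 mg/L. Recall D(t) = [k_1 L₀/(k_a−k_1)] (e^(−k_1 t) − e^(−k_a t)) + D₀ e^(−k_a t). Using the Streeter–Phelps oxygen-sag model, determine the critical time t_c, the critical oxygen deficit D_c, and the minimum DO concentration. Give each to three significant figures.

t_c ≈ 0.0766 d; D_c ≈ 4.03 mg/L; min DO ≈ 4.79 mg/L

t_c = [1/(k_a−k_1)] ln[(k_a/k_1)(1 − D₀(k_a−k_1)/(k_1 L₀))]
= [1/(0.644−0.340)] ln[(0.644/0.340)(1 − 4.03×0.3040/(0.340×7.84))]
= (1/0.3040) ln[1.894 × 0.5404] = 3.289 × ln(1.024) = 3.289 × 0.02330 = 0.07665 d.
L(t_c) = L₀ e^(−k_1 t_c) = 7.84 × 0.9743 = 7.638 mg/L, and at the critical point k_a D_c = k_1 L, so D_c = (0.340/0.644) × 7.638 = 4.033 mg/L.
Minimum DO = C_s − D_c = 8.82 − 4.033 = 4.787 mg/L.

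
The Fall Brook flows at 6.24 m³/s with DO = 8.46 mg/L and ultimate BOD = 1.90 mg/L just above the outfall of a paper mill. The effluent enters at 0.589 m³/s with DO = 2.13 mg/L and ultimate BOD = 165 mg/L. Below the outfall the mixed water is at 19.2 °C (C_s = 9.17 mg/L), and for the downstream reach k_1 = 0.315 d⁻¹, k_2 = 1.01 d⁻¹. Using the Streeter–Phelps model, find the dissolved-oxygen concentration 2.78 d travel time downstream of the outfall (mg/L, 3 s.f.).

DO ≈ 6.52 mg/L

Mixed DO = (6.24×8.46 + 0.589×2.13)/(6.24+0.589) = 54.04/6.829 = 7.914 mg/L.
Mixed L₀ = (6.24×1.90 + 0.589×165)/(6.829) = 109.0/6.829 = 15.97 mg/L.
Initial deficit D₀ = C_s − DO₀ = 9.17 − 7.914 = 1.256 mg/L.
D(2.78) = [0.315×15.97/(1.01−0.315)](e^(−0.315×2.78) − e^(−1.01×2.78)) + 1.256 e^(−1.01×2.78)
= 7.237 × (0.4166 − 0.06034) + 1.256 × 0.06034 = 2.654 mg/L.
DO = 9.17 − 2.654 = 6.516 mg/L.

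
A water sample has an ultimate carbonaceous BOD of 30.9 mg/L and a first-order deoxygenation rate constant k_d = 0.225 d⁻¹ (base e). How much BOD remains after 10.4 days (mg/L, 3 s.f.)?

L_t = L₀ e^(−k_d t) = 30.9 × e^(−0.225×10.4) = 30.9 × 0.09633 = 2.977 mg/L.

L ≈ 2.98 mg/L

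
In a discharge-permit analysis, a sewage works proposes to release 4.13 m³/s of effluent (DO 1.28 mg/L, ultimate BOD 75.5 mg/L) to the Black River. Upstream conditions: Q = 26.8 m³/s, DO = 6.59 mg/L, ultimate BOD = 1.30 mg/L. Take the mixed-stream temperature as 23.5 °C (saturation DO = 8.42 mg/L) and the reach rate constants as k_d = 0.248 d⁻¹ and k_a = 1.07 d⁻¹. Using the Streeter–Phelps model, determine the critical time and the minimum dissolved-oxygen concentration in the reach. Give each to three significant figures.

t_c ≈ 0.0878 d; minimum DO ≈ 5.88 mg/L

Mixed DO = (26.8×6.59 + 4.13×1.28)/(26.8+4.13) = 181.9/30.93 = 5.881 mg/L.
Mixed L₀ = (26.8×1.30 + 4.13×75.5)/(30.93) = 346.7/30.93 = 11.21 mg/L.
Initial deficit D₀ = C_s − DO₀ = 8.42 − 5.881 = 2.539 mg/L.
t_c = (1/0.8220) ln[(1.07/0.248)(1 − 2.539×0.8220/(0.248×11.21))] = 1.217 × ln(1.075) = 0.08779 d.
D_c = (0.248/1.07) × 11.21 × e^(−0.248×0.08779) = 0.2318 × 11.21 × 0.9785 = 2.542 mg/L.
Minimum DO = 8.42 − 2.542 = 5.878 mg/L.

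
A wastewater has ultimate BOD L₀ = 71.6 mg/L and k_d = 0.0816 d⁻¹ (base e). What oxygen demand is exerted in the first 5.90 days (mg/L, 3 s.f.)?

y_t = L₀(1 − e^(−k_d t)) = 71.6 × (1 − e^(−0.0816×5.90))
= 71.6 × (1 − 0.6179) = 71.6 × 0.3821 = 27.36 mg/L.

y ≈ 27.4 mg/L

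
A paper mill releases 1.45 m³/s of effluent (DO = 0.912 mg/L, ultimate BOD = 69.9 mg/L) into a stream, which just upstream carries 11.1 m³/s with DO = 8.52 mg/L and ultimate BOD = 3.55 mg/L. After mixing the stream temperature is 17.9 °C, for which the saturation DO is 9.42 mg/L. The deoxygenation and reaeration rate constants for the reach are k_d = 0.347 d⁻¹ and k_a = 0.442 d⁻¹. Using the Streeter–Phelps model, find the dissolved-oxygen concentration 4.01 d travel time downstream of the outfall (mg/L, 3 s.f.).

Mixed DO = (11.1×8.52 + 1.45×0.912)/(11.1+1.45) = 95.89/12.55 = 7.641 mg/L.
Mixed L₀ = (11.1×3.55 + 1.45×69.9)/(12.55) = 140.8/12.55 = 11.22 mg/L.
Initial deficit D₀ = C_s − DO₀ = 9.42 − 7.641 = 1.779 mg/L.
D(4.01) = [0.347×11.22/(0.442−0.347)](e^(−0.347×4.01) − e^(−0.442×4.01)) + 1.779 e^(−0.442×4.01)
= 40.97 × (0.2487 − 0.1699) + 1.779 × 0.1699 = 3.530 mg/L.
DO = 9.42 − 3.530 = 5.890 mg/L.

DO ≈ 5.89 mg/L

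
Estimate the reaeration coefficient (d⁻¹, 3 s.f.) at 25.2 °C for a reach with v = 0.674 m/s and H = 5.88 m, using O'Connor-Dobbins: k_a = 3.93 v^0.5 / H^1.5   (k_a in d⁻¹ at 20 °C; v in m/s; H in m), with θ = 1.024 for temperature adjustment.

k_a(20) = 3.93 × 0.674^0.5 / 5.88^1.5 = 3.93 × 0.8210 / 14.26 = 0.2263 d⁻¹.
k_a(25.2) = 0.2263 × 1.024^(25.2−20) = 0.2263 × 1.131 = 0.2560 d⁻¹.

k_a ≈ 0.256 d⁻¹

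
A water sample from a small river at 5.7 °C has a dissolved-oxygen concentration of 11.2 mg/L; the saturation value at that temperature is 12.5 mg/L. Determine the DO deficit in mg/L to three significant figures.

D = C_s − C = 12.5 − 11.2 = 1.30 mg/L.

D ≈ 1.30 mg/L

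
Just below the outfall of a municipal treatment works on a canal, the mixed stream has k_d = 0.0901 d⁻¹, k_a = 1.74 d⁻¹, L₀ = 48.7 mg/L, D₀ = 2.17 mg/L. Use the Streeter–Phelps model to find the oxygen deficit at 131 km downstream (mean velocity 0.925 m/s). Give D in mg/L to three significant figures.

Travel time t = x/v = 131 km / (0.925 m/s) = 131000 m / 0.925 m/s = 141600 s = 1.639 d.
k_d L₀/(k_a−k_d) = 0.0901×48.7/(1.74−0.0901) = 4.388/1.650 = 2.659 mg/L.
e^(−k_d t) = e^(−0.0901×1.639) = 0.8627; e^(−k_a t) = e^(−1.74×1.639) = 0.05772.
D = 2.659 × (0.8627 − 0.05772) + 2.17 × 0.05772 = 2.141 + 0.1253 = 2.266 mg/L.

D ≈ 2.27 mg/L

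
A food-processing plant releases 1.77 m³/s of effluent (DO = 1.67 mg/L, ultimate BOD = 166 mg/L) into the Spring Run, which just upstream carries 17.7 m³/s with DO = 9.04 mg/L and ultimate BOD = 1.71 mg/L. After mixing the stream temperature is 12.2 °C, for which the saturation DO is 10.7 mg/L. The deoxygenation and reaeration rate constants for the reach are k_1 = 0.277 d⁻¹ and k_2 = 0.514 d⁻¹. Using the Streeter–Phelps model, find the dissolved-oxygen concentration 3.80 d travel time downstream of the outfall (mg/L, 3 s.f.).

DO ≈ 6.34 mg/L

Mixed DO = (17.7×9.04 + 1.77×1.67)/(17.7+1.77) = 163.0/19.47 = 8.370 mg/L.
Mixed L₀ = (17.7×1.71 + 1.77×166)/(19.47) = 324.1/19.47 = 16.65 mg/L.
Initial deficit D₀ = C_s − DO₀ = 10.7 − 8.370 = 2.330 mg/L.
D(3.80) = [0.277×16.65/(0.514−0.277)](e^(−0.277×3.80) − e^(−0.514×3.80)) + 2.330 e^(−0.514×3.80)
= 19.45 × (0.3490 − 0.1418) + 2.330 × 0.1418 = 4.362 mg/L.
DO = 10.7 − 4.362 = 6.338 mg/L.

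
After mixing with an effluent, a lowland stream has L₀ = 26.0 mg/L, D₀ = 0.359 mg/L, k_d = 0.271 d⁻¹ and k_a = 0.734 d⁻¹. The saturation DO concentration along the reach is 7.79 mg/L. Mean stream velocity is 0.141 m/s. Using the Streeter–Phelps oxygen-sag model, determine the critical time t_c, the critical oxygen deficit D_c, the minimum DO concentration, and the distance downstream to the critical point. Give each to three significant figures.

With k_a/k_d = 2.708 and 1 − D₀(k_a−k_d)/(k_d L₀) = 0.9764,
t_c = ln(2.708 × 0.9764) / (0.734 − 0.271) = ln(2.645) / 0.4630 = 0.9725/0.4630 = 2.100 d.
L(t_c) = L₀ e^(−k_d t_c) = 26.0 × 0.5660 = 14.72 mg/L, and at the critical point k_a D_c = k_d L, so D_c = (0.271/0.734) × 14.72 = 5.433 mg/L.
Minimum DO = C_s − D_c = 7.79 − 5.433 = 2.357 mg/L.
x_c = v t_c = 0.141 m/s × 2.100 d × 86400 s/d = 25590 m ≈ 25.6 km.

t_c ≈ 2.10 d; D_c ≈ 5.43 mg/L; min DO ≈ 2.36 mg/L; x_c ≈ 25.6 km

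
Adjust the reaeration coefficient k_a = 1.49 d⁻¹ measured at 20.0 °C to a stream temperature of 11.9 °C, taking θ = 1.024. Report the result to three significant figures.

k_a ≈ 1.23 d⁻¹

k_a(T₂) = k_a(T₁) · θ^(T₂−T₁) = 1.49 × 1.024^(11.9−20.0)
= 1.49 × 1.024^-8.10 = 1.49 × 0.8252 = 1.230 d⁻¹.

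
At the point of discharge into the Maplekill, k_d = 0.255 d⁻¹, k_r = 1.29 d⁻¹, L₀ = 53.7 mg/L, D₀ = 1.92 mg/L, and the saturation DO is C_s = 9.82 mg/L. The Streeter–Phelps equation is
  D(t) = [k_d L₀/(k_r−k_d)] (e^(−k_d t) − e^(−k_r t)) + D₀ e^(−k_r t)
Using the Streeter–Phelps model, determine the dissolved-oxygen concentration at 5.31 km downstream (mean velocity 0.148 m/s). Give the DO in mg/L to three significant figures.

Travel time t = x/v = 5.31 km / (0.148 m/s) = 5310 m / 0.148 m/s = 35880 s = 0.4153 d.
k_d L₀/(k_r−k_d) = 0.255×53.7/(1.29−0.255) = 13.69/1.035 = 13.23 mg/L.
e^(−k_d t) = e^(−0.255×0.4153) = 0.8995; e^(−k_r t) = e^(−1.29×0.4153) = 0.5853.
D = 13.23 × (0.8995 − 0.5853) + 1.92 × 0.5853 = 4.158 + 1.124 = 5.281 mg/L.
DO = C_s − D = 9.82 − 5.281 = 4.539 mg/L.

DO ≈ 4.54 mg/L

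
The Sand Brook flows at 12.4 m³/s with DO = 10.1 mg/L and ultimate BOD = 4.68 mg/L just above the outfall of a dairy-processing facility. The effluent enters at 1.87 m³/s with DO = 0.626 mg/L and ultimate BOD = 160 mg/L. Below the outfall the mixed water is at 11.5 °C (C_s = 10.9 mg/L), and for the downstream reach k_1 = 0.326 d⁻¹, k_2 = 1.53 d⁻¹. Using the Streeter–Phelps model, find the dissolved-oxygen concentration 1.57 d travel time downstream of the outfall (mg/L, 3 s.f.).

DO ≈ 7.27 mg/L

Mixed DO = (12.4×10.1 + 1.87×0.626)/(12.4+1.87) = 126.4/14.27 = 8.858 mg/L.
Mixed L₀ = (12.4×4.68 + 1.87×160)/(14.27) = 357.2/14.27 = 25.03 mg/L.
Initial deficit D₀ = C_s − DO₀ = 10.9 − 8.858 = 2.042 mg/L.
D(1.57) = [0.326×25.03/(1.53−0.326)](e^(−0.326×1.57) − e^(−1.53×1.57)) + 2.042 e^(−1.53×1.57)
= 6.778 × (0.5994 − 0.09053) + 2.042 × 0.09053 = 3.634 mg/L.
DO = 10.9 − 3.634 = 7.266 mg/L.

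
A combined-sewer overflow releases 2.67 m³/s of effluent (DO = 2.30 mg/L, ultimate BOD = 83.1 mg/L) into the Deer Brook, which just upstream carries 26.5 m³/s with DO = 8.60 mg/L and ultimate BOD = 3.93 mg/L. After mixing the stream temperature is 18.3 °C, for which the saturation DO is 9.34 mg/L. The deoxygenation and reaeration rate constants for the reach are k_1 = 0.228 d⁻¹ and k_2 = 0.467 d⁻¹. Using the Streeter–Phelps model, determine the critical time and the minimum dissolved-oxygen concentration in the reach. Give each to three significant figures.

Mixed DO = (26.5×8.60 + 2.67×2.30)/(26.5+2.67) = 234.0/29.17 = 8.023 mg/L.
Mixed L₀ = (26.5×3.93 + 2.67×83.1)/(29.17) = 326.0/29.17 = 11.18 mg/L.
Initial deficit D₀ = C_s − DO₀ = 9.34 − 8.023 = 1.317 mg/L.
t_c = (1/0.2390) ln[(0.467/0.228)(1 − 1.317×0.2390/(0.228×11.18))] = 4.184 × ln(1.795) = 2.448 d.
D_c = (0.228/0.467) × 11.18 × e^(−0.228×2.448) = 0.4882 × 11.18 × 0.5722 = 3.122 mg/L.
Minimum DO = 9.34 − 3.122 = 6.218 mg/L.

t_c ≈ 2.45 d; minimum DO ≈ 6.22 mg/L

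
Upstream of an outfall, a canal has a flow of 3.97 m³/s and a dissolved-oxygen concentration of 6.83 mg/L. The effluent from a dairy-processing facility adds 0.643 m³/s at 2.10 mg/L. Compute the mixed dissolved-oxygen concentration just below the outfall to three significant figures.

Flow-weighted mixing: C = (Q_r C_r + Q_w C_w)/(Q_r + Q_w)
= (3.97×6.83 + 0.643×2.10)/(3.97 + 0.643) = 28.47/4.613 = 6.171 mg/L.

6.17 mg/L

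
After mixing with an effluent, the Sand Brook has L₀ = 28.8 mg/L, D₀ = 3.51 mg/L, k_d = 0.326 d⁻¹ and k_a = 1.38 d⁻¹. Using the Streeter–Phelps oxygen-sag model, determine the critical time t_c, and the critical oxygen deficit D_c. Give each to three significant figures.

t_c ≈ 0.894 d; D_c ≈ 5.08 mg/L

t_c = [1/(k_a−k_d)] ln[(k_a/k_d)(1 − D₀(k_a−k_d)/(k_d L₀))]
= [1/(1.38−0.326)] ln[(1.38/0.326)(1 − 3.51×1.054/(0.326×28.8))]
= (1/1.054) ln[4.233 × 0.6060] = 0.9488 × ln(2.565) = 0.9488 × 0.9420 = 0.8937 d.
D_c = (k_d/k_a) L₀ e^(−k_d t_c) = (0.326/1.38) × 28.8 × e^(−0.326×0.8937) = 0.2362 × 28.8 × 0.7472 = 5.084 mg/L.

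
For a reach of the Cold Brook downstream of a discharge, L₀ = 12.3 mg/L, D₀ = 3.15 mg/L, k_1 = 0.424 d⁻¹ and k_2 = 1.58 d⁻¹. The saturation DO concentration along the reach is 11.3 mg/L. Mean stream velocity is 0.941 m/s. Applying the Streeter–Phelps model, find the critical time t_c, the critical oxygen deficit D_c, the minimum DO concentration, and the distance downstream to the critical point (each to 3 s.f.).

t_c ≈ 0.102 d; D_c ≈ 3.16 mg/L; min DO ≈ 8.14 mg/L; x_c ≈ 8.25 km

At the critical point dD/dt = 0, so k_1 L₀ e^(−k_1 t) = k_2 D. Substituting D(t) from the Streeter–Phelps equation and solving for t gives
t_c = ln[(k_2/k_1)(1 − D₀(k_2−k_1)/(k_1 L₀))] / (k_2−k_1).
Here k_2−k_1 = 1.156 d⁻¹ and 1 − D₀(k_2−k_1)/(k_1 L₀) = 1 − 3.15×1.156/(0.424×12.3) = 0.3018, so
t_c = ln(3.726 × 0.3018) / 1.156 = 0.1174 / 1.156 = 0.1015 d.
L(t_c) = L₀ e^(−k_1 t_c) = 12.3 × 0.9579 = 11.78 mg/L, and at the critical point k_2 D_c = k_1 L, so D_c = (0.424/1.58) × 11.78 = 3.162 mg/L.
Minimum DO = C_s − D_c = 11.3 − 3.162 = 8.138 mg/L.
x_c = v t_c = 0.941 m/s × 0.1015 d × 86400 s/d = 8254 m ≈ 8.25 km.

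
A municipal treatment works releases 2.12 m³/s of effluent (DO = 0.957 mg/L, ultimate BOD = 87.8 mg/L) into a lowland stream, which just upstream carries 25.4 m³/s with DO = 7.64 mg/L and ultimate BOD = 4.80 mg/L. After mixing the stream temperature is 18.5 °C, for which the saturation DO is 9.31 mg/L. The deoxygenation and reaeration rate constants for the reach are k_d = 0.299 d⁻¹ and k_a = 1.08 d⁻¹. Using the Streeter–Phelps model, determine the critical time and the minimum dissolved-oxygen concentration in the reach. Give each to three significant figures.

t_c ≈ 0.731 d; minimum DO ≈ 6.82 mg/L

Mixed DO = (25.4×7.64 + 2.12×0.957)/(25.4+2.12) = 196.1/27.52 = 7.125 mg/L.
Mixed L₀ = (25.4×4.80 + 2.12×87.8)/(27.52) = 308.1/27.52 = 11.19 mg/L.
Initial deficit D₀ = C_s − DO₀ = 9.31 − 7.125 = 2.185 mg/L.
t_c = (1/0.7810) ln[(1.08/0.299)(1 − 2.185×0.7810/(0.299×11.19))] = 1.280 × ln(1.771) = 0.7315 d.
D_c = (0.299/1.08) × 11.19 × e^(−0.299×0.7315) = 0.2769 × 11.19 × 0.8036 = 2.490 mg/L.
Minimum DO = 9.31 − 2.490 = 6.820 mg/L.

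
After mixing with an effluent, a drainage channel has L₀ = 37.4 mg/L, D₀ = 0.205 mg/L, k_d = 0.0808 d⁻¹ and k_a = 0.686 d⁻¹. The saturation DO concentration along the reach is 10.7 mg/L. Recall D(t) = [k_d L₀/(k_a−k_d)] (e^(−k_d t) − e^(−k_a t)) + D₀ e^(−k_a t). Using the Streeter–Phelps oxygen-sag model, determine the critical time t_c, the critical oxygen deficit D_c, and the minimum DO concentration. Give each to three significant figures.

t_c ≈ 3.46 d; D_c ≈ 3.33 mg/L; min DO ≈ 7.37 mg/L

t_c = [1/(k_a−k_d)] ln[(k_a/k_d)(1 − D₀(k_a−k_d)/(k_d L₀))]
= [1/(0.686−0.0808)] ln[(0.686/0.0808)(1 − 0.205×0.6052/(0.0808×37.4))]
= (1/0.6052) ln[8.490 × 0.9589] = 1.652 × ln(8.142) = 1.652 × 2.097 = 3.465 d.
L(t_c) = L₀ e^(−k_d t_c) = 37.4 × 0.7558 = 28.27 mg/L, and at the critical point k_a D_c = k_d L, so D_c = (0.0808/0.686) × 28.27 = 3.329 mg/L.
Minimum DO = C_s − D_c = 10.7 − 3.329 = 7.371 mg/L.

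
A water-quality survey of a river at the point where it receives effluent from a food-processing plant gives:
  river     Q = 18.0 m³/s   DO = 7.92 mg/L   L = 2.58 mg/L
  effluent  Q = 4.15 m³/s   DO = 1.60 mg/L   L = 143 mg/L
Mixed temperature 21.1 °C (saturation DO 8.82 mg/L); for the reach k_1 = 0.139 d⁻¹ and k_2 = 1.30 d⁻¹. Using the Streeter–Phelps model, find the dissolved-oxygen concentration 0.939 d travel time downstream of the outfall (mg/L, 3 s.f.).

DO ≈ 6.19 mg/L

Mixed DO = (18.0×7.92 + 4.15×1.60)/(18.0+4.15) = 149.2/22.15 = 6.736 mg/L.
Mixed L₀ = (18.0×2.58 + 4.15×143)/(22.15) = 639.9/22.15 = 28.89 mg/L.
Initial deficit D₀ = C_s − DO₀ = 8.82 − 6.736 = 2.084 mg/L.
D(0.939) = [0.139×28.89/(1.30−0.139)](e^(−0.139×0.939) − e^(−1.30×0.939)) + 2.084 e^(−1.30×0.939)
= 3.459 × (0.8776 − 0.2950) + 2.084 × 0.2950 = 2.630 mg/L.
DO = 8.82 − 2.630 = 6.190 mg/L.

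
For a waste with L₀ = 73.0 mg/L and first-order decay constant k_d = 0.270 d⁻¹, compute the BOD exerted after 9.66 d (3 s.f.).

y ≈ 67.6 mg/L

y_t = L₀(1 − e^(−k_d t)) = 73.0 × (1 − e^(−0.270×9.66))
= 73.0 × (1 − 0.07367) = 73.0 × 0.9263 = 67.62 mg/L.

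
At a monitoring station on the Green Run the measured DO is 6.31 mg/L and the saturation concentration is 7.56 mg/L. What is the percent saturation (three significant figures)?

% saturation = C/C_s × 100 = 6.31/7.56 × 100 = 83.5 %.

83.5 % saturation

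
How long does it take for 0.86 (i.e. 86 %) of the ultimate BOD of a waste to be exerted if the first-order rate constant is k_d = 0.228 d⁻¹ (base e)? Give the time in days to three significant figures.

t ≈ 8.62 d

y/L₀ = 1 − e^(−k_d t) = 0.86 ⇒ e^(−k_d t) = 0.140
t = −ln(0.140) / 0.228 = 1.966 / 0.228 = 8.623 d.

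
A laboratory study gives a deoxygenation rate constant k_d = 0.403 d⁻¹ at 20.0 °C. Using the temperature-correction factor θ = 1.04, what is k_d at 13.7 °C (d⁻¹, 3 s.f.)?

k_d(T₂) = k_d(T₁) · θ^(T₂−T₁) = 0.403 × 1.04^(13.7−20.0)
= 0.403 × 1.04^-6.30 = 0.403 × 0.7811 = 0.3148 d⁻¹.

k_d ≈ 0.315 d⁻¹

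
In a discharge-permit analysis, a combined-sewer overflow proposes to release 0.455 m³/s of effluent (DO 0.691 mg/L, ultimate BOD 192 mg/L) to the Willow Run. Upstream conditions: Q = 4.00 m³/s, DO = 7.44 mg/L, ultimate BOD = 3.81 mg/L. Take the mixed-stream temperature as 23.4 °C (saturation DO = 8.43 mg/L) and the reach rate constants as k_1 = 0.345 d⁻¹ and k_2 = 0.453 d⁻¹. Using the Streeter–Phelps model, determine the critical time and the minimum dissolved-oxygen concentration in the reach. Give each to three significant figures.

t_c ≈ 2.31 d; minimum DO ≈ 0.519 mg/L

Mixed DO = (4.00×7.44 + 0.455×0.691)/(4.00+0.455) = 30.07/4.455 = 6.751 mg/L.
Mixed L₀ = (4.00×3.81 + 0.455×192)/(4.455) = 102.6/4.455 = 23.03 mg/L.
Initial deficit D₀ = C_s − DO₀ = 8.43 − 6.751 = 1.679 mg/L.
t_c = (1/0.1080) ln[(0.453/0.345)(1 − 1.679×0.1080/(0.345×23.03))] = 9.259 × ln(1.283) = 2.308 d.
D_c = (0.345/0.453) × 23.03 × e^(−0.345×2.308) = 0.7616 × 23.03 × 0.4510 = 7.911 mg/L.
Minimum DO = 8.43 − 7.911 = 0.5192 mg/L.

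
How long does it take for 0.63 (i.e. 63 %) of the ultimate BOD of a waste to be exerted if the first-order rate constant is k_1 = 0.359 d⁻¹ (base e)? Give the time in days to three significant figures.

y/L₀ = 1 − e^(−k_1 t) = 0.63 ⇒ e^(−k_1 t) = 0.370
t = −ln(0.370) / 0.359 = 0.9943 / 0.359 = 2.770 d.

t ≈ 2.77 d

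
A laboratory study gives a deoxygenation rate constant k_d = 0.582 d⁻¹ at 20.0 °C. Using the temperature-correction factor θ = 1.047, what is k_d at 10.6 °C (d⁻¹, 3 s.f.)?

k_d(T₂) = k_d(T₁) · θ^(T₂−T₁) = 0.582 × 1.047^(10.6−20.0)
= 0.582 × 1.047^-9.40 = 0.582 × 0.6494 = 0.3779 d⁻¹.

k_d ≈ 0.378 d⁻¹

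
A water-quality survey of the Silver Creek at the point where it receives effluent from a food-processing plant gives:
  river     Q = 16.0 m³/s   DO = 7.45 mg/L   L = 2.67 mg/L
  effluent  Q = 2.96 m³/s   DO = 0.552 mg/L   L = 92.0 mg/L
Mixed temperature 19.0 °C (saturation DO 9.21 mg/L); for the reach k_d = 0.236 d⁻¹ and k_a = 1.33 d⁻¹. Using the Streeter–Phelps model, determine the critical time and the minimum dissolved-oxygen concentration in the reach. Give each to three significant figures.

Mixed DO = (16.0×7.45 + 2.96×0.552)/(16.0+2.96) = 120.8/18.96 = 6.373 mg/L.
Mixed L₀ = (16.0×2.67 + 2.96×92.0)/(18.96) = 315.0/18.96 = 16.62 mg/L.
Initial deficit D₀ = C_s − DO₀ = 9.21 − 6.373 = 2.837 mg/L.
t_c = (1/1.094) ln[(1.33/0.236)(1 − 2.837×1.094/(0.236×16.62))] = 0.9141 × ln(1.175) = 0.1477 d.
D_c = (0.236/1.33) × 16.62 × e^(−0.236×0.1477) = 0.1774 × 16.62 × 0.9658 = 2.847 mg/L.
Minimum DO = 9.21 − 2.847 = 6.363 mg/L.

t_c ≈ 0.148 d; minimum DO ≈ 6.36 mg/L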